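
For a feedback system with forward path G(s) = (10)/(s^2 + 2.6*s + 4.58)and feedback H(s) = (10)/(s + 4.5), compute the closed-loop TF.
Closed-loop T = G/(1+GH).
Numerator: G_num * H_den = 10*s + 45.
Denominator: G_den * H_den + G_num * H_num = (s^3 + 7.1*s^2 + 16.28*s + 20.61) + (100) = s^3 + 7.1*s^2 + 16.28*s + 120.61.
T(s) = (10*s + 45)/(s^3 + 7.1*s^2 + 16.28*s + 120.61)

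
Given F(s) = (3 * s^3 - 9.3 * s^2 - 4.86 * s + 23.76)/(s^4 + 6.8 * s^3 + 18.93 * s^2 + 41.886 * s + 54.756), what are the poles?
Set denominator = 0: s^4 + 6.8*s^3 + 18.93*s^2 + 41.886*s + 54.756 = (s + 2.6)(s + 3.6)(s^2 + 0.6*s + 5.85) = 0 → Poles: -0.3 + 2.4j, -0.3 - 2.4j, -2.6, -3.6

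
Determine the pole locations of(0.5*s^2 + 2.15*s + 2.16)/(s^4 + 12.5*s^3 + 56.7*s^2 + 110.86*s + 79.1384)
Set denominator = 0: s^4 + 12.5*s^3 + 56.7*s^2 + 110.86*s + 79.1384 = (s + 3.4)(s + 2.2)(s + 4.6)(s + 2.3) = 0 → Poles: -2.2, -2.3, -3.4, -4.6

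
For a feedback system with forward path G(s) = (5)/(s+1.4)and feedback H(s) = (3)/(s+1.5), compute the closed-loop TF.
Closed-loop T = G/(1+GH).
Numerator: G_num * H_den = 5*s + 7.5.
Denominator: G_den * H_den + G_num * H_num = (s^2 + 2.9*s + 2.1) + (15) = s^2 + 2.9*s + 17.1.
T(s) = (5*s + 7.5)/(s^2 + 2.9*s + 17.1)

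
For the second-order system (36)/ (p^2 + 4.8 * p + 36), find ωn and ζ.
Standard form: ωn²/(p²+2ζωn·p+ωn²).
const=36=ωn² → ωn=6, p coeff=4.8=2ζωn → ζ=0.4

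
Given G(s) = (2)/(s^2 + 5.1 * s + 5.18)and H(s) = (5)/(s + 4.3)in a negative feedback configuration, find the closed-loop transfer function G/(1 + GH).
Closed-loop T = G/(1+GH).
Numerator: G_num * H_den = 2*s + 8.6.
Denominator: G_den * H_den + G_num * H_num = (s^3 + 9.4*s^2 + 27.11*s + 22.274) + (10) = s^3 + 9.4*s^2 + 27.11*s + 32.274.
T(s) = (2*s + 8.6)/(s^3 + 9.4*s^2 + 27.11*s + 32.274)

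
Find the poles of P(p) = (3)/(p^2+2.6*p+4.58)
Set denominator = 0: p^2 + 2.6*p + 4.58 = 0 → Poles: -1.3 + 1.7j, -1.3 - 1.7j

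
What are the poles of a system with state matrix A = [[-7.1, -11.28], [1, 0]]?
Eigenvalues solve det(λI - A) = 0.
Characteristic polynomial: λ^2 + 7.1*λ + 11.28 = 0.
Factor: (λ + 2.4)(λ + 4.7) = 0.
Roots: -2.4, -4.7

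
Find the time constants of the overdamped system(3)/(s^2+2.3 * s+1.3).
Overdamped: real poles at -1.3, -1. τ = -1/pole → τ₁ = 0.7692, τ₂ = 1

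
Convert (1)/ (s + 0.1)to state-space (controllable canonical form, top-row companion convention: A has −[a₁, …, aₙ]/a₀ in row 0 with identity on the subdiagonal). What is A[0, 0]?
Reachable canonical form for den = s + 0.1: top row of A = -[a₁,a₂,...,aₙ]/a₀, ones on the subdiagonal, zeros elsewhere.
A = [[-0.1]].
A[0,0] = -0.1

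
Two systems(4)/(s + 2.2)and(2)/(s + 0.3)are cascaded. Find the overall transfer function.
Series: H = H₁ · H₂ = (n₁·n₂)/(d₁·d₂).
Num: n₁·n₂ = 8. Den: d₁·d₂ = s^2 + 2.5*s + 0.66.
H(s) = (8)/(s^2 + 2.5*s + 0.66)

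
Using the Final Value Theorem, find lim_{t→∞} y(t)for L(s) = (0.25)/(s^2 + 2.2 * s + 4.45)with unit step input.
FVT: lim_{t→∞} y(t) = lim_{s→0} s*Y(s) where Y(s) = L(s)/s.
= lim_{s→0} L(s) = L(0) = num(0)/den(0) = 0.25/4.45 = 0.05618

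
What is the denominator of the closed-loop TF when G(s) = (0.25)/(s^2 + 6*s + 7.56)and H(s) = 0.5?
Characteristic poly = G_den * H_den + G_num * H_num = (s^2 + 6*s + 7.56) + (0.125) = s^2 + 6*s + 7.685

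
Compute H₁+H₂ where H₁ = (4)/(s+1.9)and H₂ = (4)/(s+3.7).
Parallel: H = H₁ + H₂ = (n₁·d₂ + n₂·d₁)/(d₁·d₂).
n₁·d₂ = 4*s + 14.8. n₂·d₁ = 4*s + 7.6. Sum = 8*s + 22.4. d₁·d₂ = s^2 + 5.6*s + 7.03.
H(s) = (8*s + 22.4)/(s^2 + 5.6*s + 7.03)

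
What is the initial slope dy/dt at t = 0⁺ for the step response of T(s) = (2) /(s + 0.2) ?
IVT: y'(0⁺) = lim_{s→∞} s²·Y(s) = lim_{s→∞} s·T(s).
deg(num) = 0, deg(den) = 1, relative degree = 1, so s·T(s) → (leading num)/(leading den) = 2/1 = 2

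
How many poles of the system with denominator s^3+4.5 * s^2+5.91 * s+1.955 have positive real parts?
s^3 + 4.5*s^2 + 5.91*s + 1.955 = (s + 0.5)(s + 1.7)(s + 2.3). Poles: -0.5, -1.7, -2.3. RHP poles (Re>0): 0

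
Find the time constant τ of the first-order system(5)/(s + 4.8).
First-order system: τ = -1/pole. Pole = -4.8. τ = -1/(-4.8) = 0.2083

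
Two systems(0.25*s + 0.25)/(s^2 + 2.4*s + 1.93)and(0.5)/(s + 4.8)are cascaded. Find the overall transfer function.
Series: H = H₁ · H₂ = (n₁·n₂)/(d₁·d₂).
Num: n₁·n₂ = 0.125*s + 0.125. Den: d₁·d₂ = s^3 + 7.2*s^2 + 13.45*s + 9.264.
H(s) = (0.125*s + 0.125)/(s^3 + 7.2*s^2 + 13.45*s + 9.264)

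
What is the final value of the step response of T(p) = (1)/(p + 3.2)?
FVT: lim_{t→∞} y(t) = lim_{p→0} p*Y(p) where Y(p) = T(p)/p.
= lim_{p→0} T(p) = T(0) = num(0)/den(0) = 1/3.2 = 0.3125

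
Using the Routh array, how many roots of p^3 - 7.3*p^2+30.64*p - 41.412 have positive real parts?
Routh array:
p^3: [1, 30.64]; p^2: [-7.3, -41.412]; p^1: [24.9671]; p^0: [-41.412]
First column: [1, -7.3, 24.9671, -41.412]. Sign changes = RHP roots = 3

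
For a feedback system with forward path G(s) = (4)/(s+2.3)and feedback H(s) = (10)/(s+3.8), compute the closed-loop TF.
Closed-loop T = G/(1+GH).
Numerator: G_num * H_den = 4*s + 15.2.
Denominator: G_den * H_den + G_num * H_num = (s^2 + 6.1*s + 8.74) + (40) = s^2 + 6.1*s + 48.74.
T(s) = (4*s + 15.2)/(s^2 + 6.1*s + 48.74)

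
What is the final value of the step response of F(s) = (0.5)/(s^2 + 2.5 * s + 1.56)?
FVT: lim_{t→∞} y(t) = lim_{s→0} s*Y(s) where Y(s) = F(s)/s.
= lim_{s→0} F(s) = F(0) = num(0)/den(0) = 0.5/1.56 = 0.3205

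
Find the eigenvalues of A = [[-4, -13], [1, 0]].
Eigenvalues solve det(λI - A) = 0.
Characteristic polynomial: λ^2 + 4*λ + 13 = 0.
Roots: -2 + 3j, -2 - 3j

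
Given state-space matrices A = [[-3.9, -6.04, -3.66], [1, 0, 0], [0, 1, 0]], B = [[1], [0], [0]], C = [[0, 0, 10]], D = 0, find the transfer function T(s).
T(s) = C(sI - A)⁻¹B + D.
Characteristic polynomial det(sI - A) = s^3 + 3.9*s^2 + 6.04*s + 3.66.
Numerator from C·adj(sI-A)·B + D·det(sI-A) = 10.
T(s) = (10)/(s^3 + 3.9*s^2 + 6.04*s + 3.66)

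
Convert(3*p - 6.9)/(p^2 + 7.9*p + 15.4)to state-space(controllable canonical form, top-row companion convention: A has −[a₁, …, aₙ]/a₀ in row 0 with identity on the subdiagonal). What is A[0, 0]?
Reachable canonical form for den = p^2 + 7.9*p + 15.4: top row of A = -[a₁,a₂,...,aₙ]/a₀, ones on the subdiagonal, zeros elsewhere.
A = [[-7.9, -15.4], [1, 0]].
A[0,0] = -7.9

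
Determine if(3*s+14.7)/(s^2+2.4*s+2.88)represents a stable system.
Denominator: s^2 + 2.4*s + 2.88. Poles: -1.2 + 1.2j, -1.2 - 1.2j. All Re(p)<0: Yes (stable)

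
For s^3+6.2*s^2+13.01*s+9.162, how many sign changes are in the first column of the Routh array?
Routh array:
s^3: [1, 13.01]; s^2: [6.2, 9.162]; s^1: [11.5323]; s^0: [9.162]
First column: [1, 6.2, 11.5323, 9.162]. Sign changes = 0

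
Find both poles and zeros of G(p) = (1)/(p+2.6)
Set denominator = 0: p + 2.6 = 0 → Poles: -2.6
Numerator is a nonzero constant (1) → Zeros: none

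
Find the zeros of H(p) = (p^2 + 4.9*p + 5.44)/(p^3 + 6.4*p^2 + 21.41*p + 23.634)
Set numerator = 0: p^2 + 4.9*p + 5.44 = (p + 1.7)(p + 3.2) = 0 → Zeros: -1.7, -3.2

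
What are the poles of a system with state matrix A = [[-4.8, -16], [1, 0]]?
Eigenvalues solve det(λI - A) = 0.
Characteristic polynomial: λ^2 + 4.8*λ + 16 = 0.
Roots: -2.4 + 3.2j, -2.4 - 3.2j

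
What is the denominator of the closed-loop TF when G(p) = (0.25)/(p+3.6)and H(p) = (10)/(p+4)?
Characteristic poly = G_den * H_den + G_num * H_num = (p^2 + 7.6*p + 14.4) + (2.5) = p^2 + 7.6*p + 16.9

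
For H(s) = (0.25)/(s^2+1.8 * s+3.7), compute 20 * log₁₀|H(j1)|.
Substitute s = j*1: H(j1) = 0.0641026 - 0.042735j.
|H(j1)| = sqrt(Re² + Im²) = 0.07704.
20*log₁₀(0.07704) = -22.27 dB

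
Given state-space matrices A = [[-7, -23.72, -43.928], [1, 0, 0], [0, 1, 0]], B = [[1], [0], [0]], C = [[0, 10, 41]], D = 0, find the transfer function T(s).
T(s) = C(sI - A)⁻¹B + D.
Characteristic polynomial det(sI - A) = s^3 + 7*s^2 + 23.72*s + 43.928.
Numerator from C·adj(sI-A)·B + D·det(sI-A) = 10*s + 41.
T(s) = (10*s + 41)/(s^3 + 7*s^2 + 23.72*s + 43.928)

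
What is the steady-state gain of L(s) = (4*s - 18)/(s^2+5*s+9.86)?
DC gain = L(0) = num(0)/den(0) = -18/9.86 = -1.826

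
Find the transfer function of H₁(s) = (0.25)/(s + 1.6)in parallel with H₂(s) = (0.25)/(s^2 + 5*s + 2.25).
Parallel: H = H₁ + H₂ = (n₁·d₂ + n₂·d₁)/(d₁·d₂).
n₁·d₂ = 0.25*s^2 + 1.25*s + 0.5625. n₂·d₁ = 0.25*s + 0.4. Sum = 0.25*s^2 + 1.5*s + 0.9625. d₁·d₂ = s^3 + 6.6*s^2 + 10.25*s + 3.6.
H(s) = (0.25*s^2 + 1.5*s + 0.9625)/(s^3 + 6.6*s^2 + 10.25*s + 3.6)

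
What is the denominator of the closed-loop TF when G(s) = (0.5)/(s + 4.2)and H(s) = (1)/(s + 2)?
Characteristic poly = G_den * H_den + G_num * H_num = (s^2 + 6.2*s + 8.4) + (0.5) = s^2 + 6.2*s + 8.9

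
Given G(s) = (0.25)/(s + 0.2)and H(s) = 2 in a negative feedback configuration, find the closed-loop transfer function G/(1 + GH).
Closed-loop T = G/(1+GH).
Numerator: G_num * H_den = 0.25.
Denominator: G_den * H_den + G_num * H_num = (s + 0.2) + (0.5) = s + 0.7.
T(s) = (0.25)/(s + 0.7)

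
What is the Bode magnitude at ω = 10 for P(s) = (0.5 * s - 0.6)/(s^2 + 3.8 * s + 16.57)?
Substitute s = j*10: P(j10) = 0.0285628 - 0.0469209j.
|P(j10)| = sqrt(Re² + Im²) = 0.05493.
20*log₁₀(0.05493) = -25.20 dB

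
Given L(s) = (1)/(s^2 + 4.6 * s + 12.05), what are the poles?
Set denominator = 0: s^2 + 4.6*s + 12.05 = 0 → Poles: -2.3 + 2.6j, -2.3 - 2.6j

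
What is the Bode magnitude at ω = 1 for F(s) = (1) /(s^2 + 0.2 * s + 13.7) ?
Substitute s = j*1: F(j1) = 0.0787206 - 0.0012397j.
|F(j1)| = sqrt(Re² + Im²) = 0.07873.
20*log₁₀(0.07873) = -22.08 dB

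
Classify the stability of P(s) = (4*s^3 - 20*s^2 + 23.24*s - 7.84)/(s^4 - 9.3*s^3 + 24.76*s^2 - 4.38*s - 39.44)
Denominator: s^4 - 9.3*s^3 + 24.76*s^2 - 4.38*s - 39.44 = (s - 2.9)(s + 1)(s - 3.4)(s - 4). Poles: -1, 2.9, 3.4, 4. Unstable (3 pole(s) in RHP)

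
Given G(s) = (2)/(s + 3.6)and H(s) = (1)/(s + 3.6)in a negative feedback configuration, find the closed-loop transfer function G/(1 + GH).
Closed-loop T = G/(1+GH).
Numerator: G_num * H_den = 2*s + 7.2.
Denominator: G_den * H_den + G_num * H_num = (s^2 + 7.2*s + 12.96) + (2) = s^2 + 7.2*s + 14.96.
T(s) = (2*s + 7.2)/(s^2 + 7.2*s + 14.96)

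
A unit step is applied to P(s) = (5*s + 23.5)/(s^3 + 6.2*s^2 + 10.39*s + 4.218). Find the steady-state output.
FVT: lim_{t→∞} y(t) = lim_{s→0} s*Y(s) where Y(s) = P(s)/s.
= lim_{s→0} P(s) = P(0) = num(0)/den(0) = 23.5/4.218 = 5.571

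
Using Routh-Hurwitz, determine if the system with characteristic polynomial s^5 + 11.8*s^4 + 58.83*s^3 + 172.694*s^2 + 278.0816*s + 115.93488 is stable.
Routh array:
s^5: [1, 58.83, 278.0816]; s^4: [11.8, 172.694, 115.93488]; s^3: [44.1949, 268.257]; s^2: [101.07, 115.93488]; s^1: [217.562]; s^0: [115.93488]
First column: [1, 11.8, 44.1949, 101.07, 217.562, 115.93488]. Sign changes = 0.
Yes, stable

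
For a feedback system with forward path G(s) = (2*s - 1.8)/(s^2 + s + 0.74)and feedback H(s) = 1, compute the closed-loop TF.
Closed-loop T = G/(1+GH).
Numerator: G_num * H_den = 2*s - 1.8.
Denominator: G_den * H_den + G_num * H_num = (s^2 + s + 0.74) + (2*s - 1.8) = s^2 + 3*s - 1.06.
T(s) = (2*s - 1.8)/(s^2 + 3*s - 1.06)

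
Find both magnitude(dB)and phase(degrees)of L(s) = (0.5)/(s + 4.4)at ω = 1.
Substitute s = j*1: L(j1) = 0.108055 - 0.024558j.
|L| = 20*log₁₀(sqrt(Re²+Im²)) = -19.11 dB.
∠L = atan2(Im, Re) = -12.80°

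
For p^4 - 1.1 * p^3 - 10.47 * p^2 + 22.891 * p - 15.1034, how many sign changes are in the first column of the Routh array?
Routh array:
p^4: [1, -10.47, -15.1034]; p^3: [-1.1, 22.891]; p^2: [10.34, -15.1034]; p^1: [21.2843]; p^0: [-15.1034]
First column: [1, -1.1, 10.34, 21.2843, -15.1034]. Sign changes = 3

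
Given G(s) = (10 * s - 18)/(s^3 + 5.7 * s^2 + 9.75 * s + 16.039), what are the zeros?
Set numerator = 0: 10*s - 18 = 0 → Zeros: 1.8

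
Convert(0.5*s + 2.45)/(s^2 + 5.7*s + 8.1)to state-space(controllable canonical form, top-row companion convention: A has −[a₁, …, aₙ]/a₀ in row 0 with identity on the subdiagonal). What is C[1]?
Reachable canonical form: C = numerator coefficients (right-aligned, zero-padded to length n).
num = 0.5*s + 2.45, C = [[0.5, 2.45]].
C[1] = 2.45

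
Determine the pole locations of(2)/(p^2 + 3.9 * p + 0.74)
Set denominator = 0: p^2 + 3.9*p + 0.74 = (p + 3.7)(p + 0.2) = 0 → Poles: -0.2, -3.7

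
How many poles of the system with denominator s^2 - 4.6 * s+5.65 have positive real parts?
Poles: 2.3 + 0.6j, 2.3 - 0.6j. RHP poles (Re>0): 2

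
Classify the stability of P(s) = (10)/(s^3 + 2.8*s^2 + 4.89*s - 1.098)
Denominator: s^3 + 2.8*s^2 + 4.89*s - 1.098 = (s - 0.2)(s^2 + 3*s + 5.49). Poles: -1.5 + 1.8j, -1.5 - 1.8j, 0.2. Unstable (1 pole(s) in RHP)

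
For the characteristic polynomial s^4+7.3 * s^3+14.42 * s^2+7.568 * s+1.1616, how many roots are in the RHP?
s^4 + 7.3*s^3 + 14.42*s^2 + 7.568*s + 1.1616 = (s + 2.2)(s + 4.4)(s + 0.4)(s + 0.3). Poles: -0.3, -0.4, -2.2, -4.4. RHP poles (Re>0): 0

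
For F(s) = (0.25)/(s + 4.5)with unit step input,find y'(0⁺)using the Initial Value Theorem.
IVT: y'(0⁺) = lim_{s→∞} s²·Y(s) = lim_{s→∞} s·F(s).
deg(num) = 0, deg(den) = 1, relative degree = 1, so s·F(s) → (leading num)/(leading den) = 0.25/1 = 0.25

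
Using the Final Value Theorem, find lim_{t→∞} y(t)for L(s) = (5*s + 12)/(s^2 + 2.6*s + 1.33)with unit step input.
FVT: lim_{t→∞} y(t) = lim_{s→0} s*Y(s) where Y(s) = L(s)/s.
= lim_{s→0} L(s) = L(0) = num(0)/den(0) = 12/1.33 = 9.023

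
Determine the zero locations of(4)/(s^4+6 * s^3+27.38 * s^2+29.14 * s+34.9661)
Numerator is a nonzero constant (4) → Zeros: none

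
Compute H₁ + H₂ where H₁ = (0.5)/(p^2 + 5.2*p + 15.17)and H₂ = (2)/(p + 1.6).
Parallel: H = H₁ + H₂ = (n₁·d₂ + n₂·d₁)/(d₁·d₂).
n₁·d₂ = 0.5*p + 0.8. n₂·d₁ = 2*p^2 + 10.4*p + 30.34. Sum = 2*p^2 + 10.9*p + 31.14. d₁·d₂ = p^3 + 6.8*p^2 + 23.49*p + 24.272.
H(p) = (2*p^2 + 10.9*p + 31.14)/(p^3 + 6.8*p^2 + 23.49*p + 24.272)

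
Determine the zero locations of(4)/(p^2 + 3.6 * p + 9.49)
Numerator is a nonzero constant (4) → Zeros: none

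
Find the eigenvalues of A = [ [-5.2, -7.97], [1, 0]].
Eigenvalues solve det(λI - A) = 0.
Characteristic polynomial: λ^2 + 5.2*λ + 7.97 = 0.
Roots: -2.6 + 1.1j, -2.6 - 1.1j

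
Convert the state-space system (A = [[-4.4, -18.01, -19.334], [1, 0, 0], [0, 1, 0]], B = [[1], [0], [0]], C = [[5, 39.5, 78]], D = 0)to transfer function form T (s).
T(s) = C(sI - A)⁻¹B + D.
Characteristic polynomial det(sI - A) = s^3 + 4.4*s^2 + 18.01*s + 19.334.
Numerator from C·adj(sI-A)·B + D·det(sI-A) = 5*s^2 + 39.5*s + 78.
T(s) = (5*s^2 + 39.5*s + 78)/(s^3 + 4.4*s^2 + 18.01*s + 19.334)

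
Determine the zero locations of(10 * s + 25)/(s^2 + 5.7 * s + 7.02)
Set numerator = 0: 10*s + 25 = 0 → Zeros: -2.5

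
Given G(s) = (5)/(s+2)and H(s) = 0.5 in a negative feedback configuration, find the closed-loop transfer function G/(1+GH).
Closed-loop T = G/(1+GH).
Numerator: G_num * H_den = 5.
Denominator: G_den * H_den + G_num * H_num = (s + 2) + (2.5) = s + 4.5.
T(s) = (5)/(s + 4.5)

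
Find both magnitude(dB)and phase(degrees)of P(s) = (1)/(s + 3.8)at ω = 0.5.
Substitute s = j*0.5: P(j0.5) = 0.258679 - 0.0340368j.
|P| = 20*log₁₀(sqrt(Re²+Im²)) = -11.67 dB.
∠P = atan2(Im, Re) = -7.50°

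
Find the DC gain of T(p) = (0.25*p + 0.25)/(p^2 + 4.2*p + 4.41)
DC gain = T(0) = num(0)/den(0) = 0.25/4.41 = 0.05669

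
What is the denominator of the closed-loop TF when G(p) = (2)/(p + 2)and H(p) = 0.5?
Characteristic poly = G_den * H_den + G_num * H_num = (p + 2) + (1) = p + 3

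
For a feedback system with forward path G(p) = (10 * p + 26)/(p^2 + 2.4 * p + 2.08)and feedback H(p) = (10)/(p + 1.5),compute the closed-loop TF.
Closed-loop T = G/(1+GH).
Numerator: G_num * H_den = 10*p^2 + 41*p + 39.
Denominator: G_den * H_den + G_num * H_num = (p^3 + 3.9*p^2 + 5.68*p + 3.12) + (100*p + 260) = p^3 + 3.9*p^2 + 105.68*p + 263.12.
T(p) = (10*p^2 + 41*p + 39)/(p^3 + 3.9*p^2 + 105.68*p + 263.12)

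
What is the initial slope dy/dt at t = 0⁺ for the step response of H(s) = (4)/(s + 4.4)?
IVT: y'(0⁺) = lim_{s→∞} s²·Y(s) = lim_{s→∞} s·H(s).
deg(num) = 0, deg(den) = 1, relative degree = 1, so s·H(s) → (leading num)/(leading den) = 4/1 = 4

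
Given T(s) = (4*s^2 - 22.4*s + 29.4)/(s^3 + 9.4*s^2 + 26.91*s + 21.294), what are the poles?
Set denominator = 0: s^3 + 9.4*s^2 + 26.91*s + 21.294 = (s + 1.3)(s + 3.9)(s + 4.2) = 0 → Poles: -1.3, -3.9, -4.2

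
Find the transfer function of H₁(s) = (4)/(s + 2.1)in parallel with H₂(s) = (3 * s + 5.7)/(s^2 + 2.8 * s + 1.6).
Parallel: H = H₁ + H₂ = (n₁·d₂ + n₂·d₁)/(d₁·d₂).
n₁·d₂ = 4*s^2 + 11.2*s + 6.4. n₂·d₁ = 3*s^2 + 12*s + 11.97. Sum = 7*s^2 + 23.2*s + 18.37. d₁·d₂ = s^3 + 4.9*s^2 + 7.48*s + 3.36.
H(s) = (7*s^2 + 23.2*s + 18.37)/(s^3 + 4.9*s^2 + 7.48*s + 3.36)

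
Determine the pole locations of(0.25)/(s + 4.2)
Set denominator = 0: s + 4.2 = 0 → Poles: -4.2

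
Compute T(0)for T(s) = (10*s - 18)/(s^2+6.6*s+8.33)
DC gain = T(0) = num(0)/den(0) = -18/8.33 = -2.161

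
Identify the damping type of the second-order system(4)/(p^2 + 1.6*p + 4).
Standard form: ωn²/(p²+2ζωn·p+ωn²) gives ωn=2, ζ=0.4.
Underdamped (ζ = 0.4 < 1)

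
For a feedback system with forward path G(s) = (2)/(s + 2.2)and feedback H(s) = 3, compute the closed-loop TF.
Closed-loop T = G/(1+GH).
Numerator: G_num * H_den = 2.
Denominator: G_den * H_den + G_num * H_num = (s + 2.2) + (6) = s + 8.2.
T(s) = (2)/(s + 8.2)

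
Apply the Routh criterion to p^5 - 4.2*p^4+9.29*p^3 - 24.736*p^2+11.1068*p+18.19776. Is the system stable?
Routh array:
p^5: [1, 9.29, 11.1068]; p^4: [-4.2, -24.736, 18.19776]; p^3: [3.40048, 15.4396]; p^2: [-5.66622, 18.19776]; p^1: [26.3606]; p^0: [18.19776]
First column: [1, -4.2, 3.40048, -5.66622, 26.3606, 18.19776]. Sign changes = 4.
No, unstable (4 RHP root(s))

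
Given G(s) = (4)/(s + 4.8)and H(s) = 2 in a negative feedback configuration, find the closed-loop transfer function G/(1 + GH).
Closed-loop T = G/(1+GH).
Numerator: G_num * H_den = 4.
Denominator: G_den * H_den + G_num * H_num = (s + 4.8) + (8) = s + 12.8.
T(s) = (4)/(s + 12.8)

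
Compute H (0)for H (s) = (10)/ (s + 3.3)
DC gain = H(0) = num(0)/den(0) = 10/3.3 = 3.03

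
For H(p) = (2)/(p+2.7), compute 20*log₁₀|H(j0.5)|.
Substitute p = j*0.5: H(j0.5) = 0.71618 - 0.132626j.
|H(j0.5)| = sqrt(Re² + Im²) = 0.7284.
20*log₁₀(0.7284) = -2.75 dB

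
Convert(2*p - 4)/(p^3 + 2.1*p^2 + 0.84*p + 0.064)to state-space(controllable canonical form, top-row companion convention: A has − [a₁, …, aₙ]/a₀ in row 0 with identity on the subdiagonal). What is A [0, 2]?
Reachable canonical form for den = p^3 + 2.1*p^2 + 0.84*p + 0.064: top row of A = -[a₁,a₂,...,aₙ]/a₀, ones on the subdiagonal, zeros elsewhere.
A = [[-2.1, -0.84, -0.064], [1, 0, 0], [0, 1, 0]].
A[0,2] = -0.064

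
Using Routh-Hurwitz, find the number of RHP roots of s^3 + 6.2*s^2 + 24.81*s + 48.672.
Routh array:
s^3: [1, 24.81]; s^2: [6.2, 48.672]; s^1: [16.9597]; s^0: [48.672]
First column: [1, 6.2, 16.9597, 48.672]. Sign changes = RHP roots = 0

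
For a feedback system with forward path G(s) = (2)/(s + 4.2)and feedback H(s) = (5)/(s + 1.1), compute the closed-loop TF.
Closed-loop T = G/(1+GH).
Numerator: G_num * H_den = 2*s + 2.2.
Denominator: G_den * H_den + G_num * H_num = (s^2 + 5.3*s + 4.62) + (10) = s^2 + 5.3*s + 14.62.
T(s) = (2*s + 2.2)/(s^2 + 5.3*s + 14.62)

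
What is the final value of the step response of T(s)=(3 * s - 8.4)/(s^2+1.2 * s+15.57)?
FVT: lim_{t→∞} y(t) = lim_{s→0} s*Y(s) where Y(s) = T(s)/s.
= lim_{s→0} T(s) = T(0) = num(0)/den(0) = -8.4/15.57 = -0.5395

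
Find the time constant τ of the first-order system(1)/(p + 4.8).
First-order system: τ = -1/pole. Pole = -4.8. τ = -1/(-4.8) = 0.2083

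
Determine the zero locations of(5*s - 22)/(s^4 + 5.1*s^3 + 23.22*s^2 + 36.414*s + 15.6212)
Set numerator = 0: 5*s - 22 = 0 → Zeros: 4.4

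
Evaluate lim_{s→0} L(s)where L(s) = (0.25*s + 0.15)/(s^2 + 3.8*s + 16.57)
DC gain = L(0) = num(0)/den(0) = 0.15/16.57 = 0.009053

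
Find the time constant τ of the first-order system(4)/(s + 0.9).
First-order system: τ = -1/pole. Pole = -0.9. τ = -1/(-0.9) = 1.111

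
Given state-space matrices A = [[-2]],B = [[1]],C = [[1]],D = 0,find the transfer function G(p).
G(p) = C(pI - A)⁻¹B + D.
Characteristic polynomial det(pI - A) = p + 2.
Numerator from C·adj(pI-A)·B + D·det(pI-A) = 1.
G(p) = (1)/(p + 2)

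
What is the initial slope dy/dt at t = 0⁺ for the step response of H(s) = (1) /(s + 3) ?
IVT: y'(0⁺) = lim_{s→∞} s²·Y(s) = lim_{s→∞} s·H(s).
deg(num) = 0, deg(den) = 1, relative degree = 1, so s·H(s) → (leading num)/(leading den) = 1/1 = 1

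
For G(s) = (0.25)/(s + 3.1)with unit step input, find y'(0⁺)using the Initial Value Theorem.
IVT: y'(0⁺) = lim_{s→∞} s²·Y(s) = lim_{s→∞} s·G(s).
deg(num) = 0, deg(den) = 1, relative degree = 1, so s·G(s) → (leading num)/(leading den) = 0.25/1 = 0.25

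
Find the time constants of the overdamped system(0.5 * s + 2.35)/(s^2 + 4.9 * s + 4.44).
Overdamped: real poles at -3.7, -1.2. τ = -1/pole → τ₁ = 0.2703, τ₂ = 0.8333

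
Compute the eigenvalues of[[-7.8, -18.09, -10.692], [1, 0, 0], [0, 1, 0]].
Eigenvalues solve det(λI - A) = 0.
Characteristic polynomial: λ^3 + 7.8*λ^2 + 18.09*λ + 10.692 = 0.
Factor: (λ + 0.9)(λ + 3.6)(λ + 3.3) = 0.
Roots: -0.9, -3.3, -3.6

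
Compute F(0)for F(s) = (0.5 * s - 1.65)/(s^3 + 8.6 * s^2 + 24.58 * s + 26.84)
DC gain = F(0) = num(0)/den(0) = -1.65/26.84 = -0.06148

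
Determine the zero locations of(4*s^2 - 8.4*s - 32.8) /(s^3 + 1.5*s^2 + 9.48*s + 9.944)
Set numerator = 0: 4*s^2 - 8.4*s - 32.8 = 4*(s - 4.1)(s + 2) = 0 → Zeros: -2, 4.1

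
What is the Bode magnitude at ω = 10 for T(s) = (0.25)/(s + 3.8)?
Substitute s = j*10: T(j10) = 0.00830129 - 0.0218455j.
|T(j10)| = sqrt(Re² + Im²) = 0.02337.
20*log₁₀(0.02337) = -32.63 dB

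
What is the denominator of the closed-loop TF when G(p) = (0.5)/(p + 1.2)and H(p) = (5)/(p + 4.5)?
Characteristic poly = G_den * H_den + G_num * H_num = (p^2 + 5.7*p + 5.4) + (2.5) = p^2 + 5.7*p + 7.9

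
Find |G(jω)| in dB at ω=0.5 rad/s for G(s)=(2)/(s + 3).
Substitute s = j*0.5: G(j0.5) = 0.648649 - 0.108108j.
|G(j0.5)| = sqrt(Re² + Im²) = 0.6576.
20*log₁₀(0.6576) = -3.64 dB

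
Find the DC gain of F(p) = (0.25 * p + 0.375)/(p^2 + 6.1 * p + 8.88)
DC gain = F(0) = num(0)/den(0) = 0.375/8.88 = 0.04223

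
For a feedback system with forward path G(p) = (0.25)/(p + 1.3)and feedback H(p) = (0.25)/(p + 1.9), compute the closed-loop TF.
Closed-loop T = G/(1+GH).
Numerator: G_num * H_den = 0.25*p + 0.475.
Denominator: G_den * H_den + G_num * H_num = (p^2 + 3.2*p + 2.47) + (0.0625) = p^2 + 3.2*p + 2.5325.
T(p) = (0.25*p + 0.475)/(p^2 + 3.2*p + 2.5325)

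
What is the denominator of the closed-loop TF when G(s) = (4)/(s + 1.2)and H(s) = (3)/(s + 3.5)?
Characteristic poly = G_den * H_den + G_num * H_num = (s^2 + 4.7*s + 4.2) + (12) = s^2 + 4.7*s + 16.2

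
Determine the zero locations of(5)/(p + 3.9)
Numerator is a nonzero constant (5) → Zeros: none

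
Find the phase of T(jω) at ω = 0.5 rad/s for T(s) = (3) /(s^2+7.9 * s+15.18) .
Substitute s = j*0.5: T(j0.5) = 0.187793 - 0.049684j.
∠T(j0.5) = atan2(Im, Re) = atan2(-0.049684, 0.187793) = -14.82°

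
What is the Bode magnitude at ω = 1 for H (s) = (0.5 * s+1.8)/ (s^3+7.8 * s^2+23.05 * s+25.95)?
Substitute s = j*1: H(j1) = 0.0535724 - 0.0375356j.
|H(j1)| = sqrt(Re² + Im²) = 0.06541.
20*log₁₀(0.06541) = -23.69 dB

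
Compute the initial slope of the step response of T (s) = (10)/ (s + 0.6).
IVT: y'(0⁺) = lim_{s→∞} s²·Y(s) = lim_{s→∞} s·T(s).
deg(num) = 0, deg(den) = 1, relative degree = 1, so s·T(s) → (leading num)/(leading den) = 10/1 = 10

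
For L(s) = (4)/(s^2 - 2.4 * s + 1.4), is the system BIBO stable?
Denominator: s^2 - 2.4*s + 1.4 = (s - 1.4)(s - 1). Poles: 1, 1.4. All Re(p)<0: No (unstable)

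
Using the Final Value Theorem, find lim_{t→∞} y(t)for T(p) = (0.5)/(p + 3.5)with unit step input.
FVT: lim_{t→∞} y(t) = lim_{p→0} p*Y(p) where Y(p) = T(p)/p.
= lim_{p→0} T(p) = T(0) = num(0)/den(0) = 0.5/3.5 = 0.1429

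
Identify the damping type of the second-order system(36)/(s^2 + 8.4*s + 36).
Standard form: ωn²/(s²+2ζωn·s+ωn²) gives ωn=6, ζ=0.7.
Underdamped (ζ = 0.7 < 1)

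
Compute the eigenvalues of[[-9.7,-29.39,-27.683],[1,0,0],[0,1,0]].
Eigenvalues solve det(λI - A) = 0.
Characteristic polynomial: λ^3 + 9.7*λ^2 + 29.39*λ + 27.683 = 0.
Factor: (λ + 1.9)(λ + 4.7)(λ + 3.1) = 0.
Roots: -1.9, -3.1, -4.7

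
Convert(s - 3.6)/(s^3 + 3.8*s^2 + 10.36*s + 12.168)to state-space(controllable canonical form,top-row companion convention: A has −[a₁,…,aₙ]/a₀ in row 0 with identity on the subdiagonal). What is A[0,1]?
Reachable canonical form for den = s^3 + 3.8*s^2 + 10.36*s + 12.168: top row of A = -[a₁,a₂,...,aₙ]/a₀, ones on the subdiagonal, zeros elsewhere.
A = [[-3.8, -10.36, -12.168], [1, 0, 0], [0, 1, 0]].
A[0,1] = -10.36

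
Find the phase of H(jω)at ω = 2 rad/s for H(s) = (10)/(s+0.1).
Substitute s = j*2: H(j2) = 0.249377 - 4.98753j.
∠H(j2) = atan2(Im, Re) = atan2(-4.98753, 0.249377) = -87.14°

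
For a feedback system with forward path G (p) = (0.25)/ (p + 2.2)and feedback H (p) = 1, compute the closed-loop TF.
Closed-loop T = G/(1+GH).
Numerator: G_num * H_den = 0.25.
Denominator: G_den * H_den + G_num * H_num = (p + 2.2) + (0.25) = p + 2.45.
T(p) = (0.25)/(p + 2.45)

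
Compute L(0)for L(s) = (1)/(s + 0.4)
DC gain = L(0) = num(0)/den(0) = 1/0.4 = 2.5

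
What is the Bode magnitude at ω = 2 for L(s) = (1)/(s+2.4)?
Substitute s = j*2: L(j2) = 0.245902 - 0.204918j.
|L(j2)| = sqrt(Re² + Im²) = 0.3201.
20*log₁₀(0.3201) = -9.89 dB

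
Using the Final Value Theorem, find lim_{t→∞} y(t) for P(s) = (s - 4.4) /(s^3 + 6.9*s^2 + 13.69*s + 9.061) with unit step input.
FVT: lim_{t→∞} y(t) = lim_{s→0} s*Y(s) where Y(s) = P(s)/s.
= lim_{s→0} P(s) = P(0) = num(0)/den(0) = -4.4/9.061 = -0.4856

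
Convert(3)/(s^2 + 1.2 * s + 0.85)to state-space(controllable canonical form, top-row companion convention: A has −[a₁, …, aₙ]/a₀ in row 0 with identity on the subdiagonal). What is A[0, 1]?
Reachable canonical form for den = s^2 + 1.2*s + 0.85: top row of A = -[a₁,a₂,...,aₙ]/a₀, ones on the subdiagonal, zeros elsewhere.
A = [[-1.2, -0.85], [1, 0]].
A[0,1] = -0.85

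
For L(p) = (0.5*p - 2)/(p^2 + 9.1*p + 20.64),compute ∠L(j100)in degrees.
Substitute p = j*100: L(j100) = 0.000651877 - 0.0049509j.
∠L(j100) = atan2(Im, Re) = atan2(-0.0049509, 0.000651877) = -82.50°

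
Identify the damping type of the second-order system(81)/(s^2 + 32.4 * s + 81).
Standard form: ωn²/(s²+2ζωn·s+ωn²) gives ωn=9, ζ=1.8.
Overdamped (ζ = 1.8 > 1)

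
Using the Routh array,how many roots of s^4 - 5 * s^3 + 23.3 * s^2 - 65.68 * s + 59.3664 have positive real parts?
Routh array:
s^4: [1, 23.3, 59.3664]; s^3: [-5, -65.68]; s^2: [10.164, 59.3664]; s^1: [-36.4757]; s^0: [59.3664]
First column: [1, -5, 10.164, -36.4757, 59.3664]. Sign changes = RHP roots = 4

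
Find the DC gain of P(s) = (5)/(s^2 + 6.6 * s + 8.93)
DC gain = P(0) = num(0)/den(0) = 5/8.93 = 0.5599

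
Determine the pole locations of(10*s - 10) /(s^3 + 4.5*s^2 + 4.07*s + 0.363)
Set denominator = 0: s^3 + 4.5*s^2 + 4.07*s + 0.363 = (s + 1.1)(s + 3.3)(s + 0.1) = 0 → Poles: -0.1, -1.1, -3.3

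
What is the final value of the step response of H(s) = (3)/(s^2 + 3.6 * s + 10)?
FVT: lim_{t→∞} y(t) = lim_{s→0} s*Y(s) where Y(s) = H(s)/s.
= lim_{s→0} H(s) = H(0) = num(0)/den(0) = 3/10 = 0.3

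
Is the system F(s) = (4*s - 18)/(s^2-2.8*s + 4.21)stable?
Denominator: s^2 - 2.8*s + 4.21. Poles: 1.4 + 1.5j, 1.4 - 1.5j. All Re(p)<0: No (unstable)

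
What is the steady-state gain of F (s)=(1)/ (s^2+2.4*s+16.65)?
DC gain = F(0) = num(0)/den(0) = 1/16.65 = 0.06006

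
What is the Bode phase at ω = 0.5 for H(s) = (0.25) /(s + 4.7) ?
Substitute s = j*0.5: H(j0.5) = 0.0525962 - 0.00559534j.
∠H(j0.5) = atan2(Im, Re) = atan2(-0.00559534, 0.0525962) = -6.07°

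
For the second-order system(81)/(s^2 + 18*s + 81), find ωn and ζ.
Standard form: ωn²/(s²+2ζωn·s+ωn²).
const=81=ωn² → ωn=9, s coeff=18=2ζωn → ζ=1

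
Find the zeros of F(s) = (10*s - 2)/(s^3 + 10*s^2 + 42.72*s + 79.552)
Set numerator = 0: 10*s - 2 = 0 → Zeros: 0.2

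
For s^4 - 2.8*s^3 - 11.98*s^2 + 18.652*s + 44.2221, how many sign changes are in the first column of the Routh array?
Routh array:
s^4: [1, -11.98, 44.2221]; s^3: [-2.8, 18.652]; s^2: [-5.31857, 44.2221]; s^1: [-4.62904]; s^0: [44.2221]
First column: [1, -2.8, -5.31857, -4.62904, 44.2221]. Sign changes = 2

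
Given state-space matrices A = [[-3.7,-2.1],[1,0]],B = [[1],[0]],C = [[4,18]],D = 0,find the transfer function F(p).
F(p) = C(pI - A)⁻¹B + D.
Characteristic polynomial det(pI - A) = p^2 + 3.7*p + 2.1.
Numerator from C·adj(pI-A)·B + D·det(pI-A) = 4*p + 18.
F(p) = (4*p + 18)/(p^2 + 3.7*p + 2.1)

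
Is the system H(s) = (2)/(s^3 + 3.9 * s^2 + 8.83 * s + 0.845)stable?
Denominator: s^3 + 3.9*s^2 + 8.83*s + 0.845 = (s + 0.1)(s^2 + 3.8*s + 8.45). Poles: -0.1, -1.9 + 2.2j, -1.9 - 2.2j. All Re(p)<0: Yes (stable)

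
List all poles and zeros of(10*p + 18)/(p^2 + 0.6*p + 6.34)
Set denominator = 0: p^2 + 0.6*p + 6.34 = 0 → Poles: -0.3 + 2.5j, -0.3 - 2.5j
Set numerator = 0: 10*p + 18 = 0 → Zeros: -1.8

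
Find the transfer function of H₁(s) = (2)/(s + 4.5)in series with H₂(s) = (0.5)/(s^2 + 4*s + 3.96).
Series: H = H₁ · H₂ = (n₁·n₂)/(d₁·d₂).
Num: n₁·n₂ = 1. Den: d₁·d₂ = s^3 + 8.5*s^2 + 21.96*s + 17.82.
H(s) = (1)/(s^3 + 8.5*s^2 + 21.96*s + 17.82)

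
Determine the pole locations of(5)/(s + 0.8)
Set denominator = 0: s + 0.8 = 0 → Poles: -0.8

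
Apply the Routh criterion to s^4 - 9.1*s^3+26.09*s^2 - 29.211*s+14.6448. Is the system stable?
Routh array:
s^4: [1, 26.09, 14.6448]; s^3: [-9.1, -29.211]; s^2: [22.88, 14.6448]; s^1: [-23.3864]; s^0: [14.6448]
First column: [1, -9.1, 22.88, -23.3864, 14.6448]. Sign changes = 4.
No, unstable (4 RHP root(s))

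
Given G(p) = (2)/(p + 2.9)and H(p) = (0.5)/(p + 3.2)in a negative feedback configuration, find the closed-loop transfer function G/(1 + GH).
Closed-loop T = G/(1+GH).
Numerator: G_num * H_den = 2*p + 6.4.
Denominator: G_den * H_den + G_num * H_num = (p^2 + 6.1*p + 9.28) + (1) = p^2 + 6.1*p + 10.28.
T(p) = (2*p + 6.4)/(p^2 + 6.1*p + 10.28)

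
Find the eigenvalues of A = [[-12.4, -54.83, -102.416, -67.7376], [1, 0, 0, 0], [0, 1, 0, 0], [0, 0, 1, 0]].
Eigenvalues solve det(λI - A) = 0.
Characteristic polynomial: λ^4 + 12.4*λ^3 + 54.83*λ^2 + 102.416*λ + 67.7376 = 0.
Factor: (λ + 2.7)(λ + 3.2)(λ + 4.9)(λ + 1.6) = 0.
Roots: -1.6, -2.7, -3.2, -4.9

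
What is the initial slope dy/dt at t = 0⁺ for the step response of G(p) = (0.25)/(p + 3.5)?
IVT: y'(0⁺) = lim_{p→∞} p²·Y(p) = lim_{p→∞} p·G(p).
deg(num) = 0, deg(den) = 1, relative degree = 1, so p·G(p) → (leading num)/(leading den) = 0.25/1 = 0.25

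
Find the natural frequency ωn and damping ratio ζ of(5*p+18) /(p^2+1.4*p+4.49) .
Underdamped: complex pole -0.7 + 2j. ωn = |pole| = 2.119, ζ = -Re(pole)/ωn = 0.3304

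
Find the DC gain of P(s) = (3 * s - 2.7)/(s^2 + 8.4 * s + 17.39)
DC gain = P(0) = num(0)/den(0) = -2.7/17.39 = -0.1553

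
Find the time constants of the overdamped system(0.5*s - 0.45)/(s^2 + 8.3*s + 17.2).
Overdamped: real poles at -4.3, -4. τ = -1/pole → τ₁ = 0.2326, τ₂ = 0.25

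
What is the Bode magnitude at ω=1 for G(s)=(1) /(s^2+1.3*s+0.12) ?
Substitute s = j*1: G(j1) = -0.357085 - 0.527512j.
|G(j1)| = sqrt(Re² + Im²) = 0.637.
20*log₁₀(0.637) = -3.92 dB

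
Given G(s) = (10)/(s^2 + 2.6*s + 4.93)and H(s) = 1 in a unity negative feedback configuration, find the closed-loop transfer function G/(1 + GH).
Closed-loop T = G/(1+GH).
Numerator: G_num * H_den = 10.
Denominator: G_den * H_den + G_num * H_num = (s^2 + 2.6*s + 4.93) + (10) = s^2 + 2.6*s + 14.93.
T(s) = (10)/(s^2 + 2.6*s + 14.93)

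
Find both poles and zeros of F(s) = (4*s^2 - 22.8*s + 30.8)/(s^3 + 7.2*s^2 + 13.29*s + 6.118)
Set denominator = 0: s^3 + 7.2*s^2 + 13.29*s + 6.118 = (s + 1.9)(s + 0.7)(s + 4.6) = 0 → Poles: -0.7, -1.9, -4.6
Set numerator = 0: 4*s^2 - 22.8*s + 30.8 = 4*(s - 2.2)(s - 3.5) = 0 → Zeros: 2.2, 3.5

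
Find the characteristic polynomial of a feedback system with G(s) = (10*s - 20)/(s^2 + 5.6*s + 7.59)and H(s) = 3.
Characteristic poly = G_den * H_den + G_num * H_num = (s^2 + 5.6*s + 7.59) + (30*s - 60) = s^2 + 35.6*s - 52.41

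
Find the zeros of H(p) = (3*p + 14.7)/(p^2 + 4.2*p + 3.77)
Set numerator = 0: 3*p + 14.7 = 0 → Zeros: -4.9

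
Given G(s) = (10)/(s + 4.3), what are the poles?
Set denominator = 0: s + 4.3 = 0 → Poles: -4.3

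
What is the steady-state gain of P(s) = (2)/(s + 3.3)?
DC gain = P(0) = num(0)/den(0) = 2/3.3 = 0.6061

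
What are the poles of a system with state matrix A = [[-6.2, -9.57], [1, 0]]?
Eigenvalues solve det(λI - A) = 0.
Characteristic polynomial: λ^2 + 6.2*λ + 9.57 = 0.
Factor: (λ + 3.3)(λ + 2.9) = 0.
Roots: -2.9, -3.3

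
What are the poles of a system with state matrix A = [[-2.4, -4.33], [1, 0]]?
Eigenvalues solve det(λI - A) = 0.
Characteristic polynomial: λ^2 + 2.4*λ + 4.33 = 0.
Roots: -1.2 + 1.7j, -1.2 - 1.7j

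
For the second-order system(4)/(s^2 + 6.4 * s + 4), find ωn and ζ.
Standard form: ωn²/(s²+2ζωn·s+ωn²).
const=4=ωn² → ωn=2, s coeff=6.4=2ζωn → ζ=1.6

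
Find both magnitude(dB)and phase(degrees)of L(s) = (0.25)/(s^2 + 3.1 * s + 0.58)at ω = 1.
Substitute s = j*1: L(j1) = -0.0107292 - 0.0791915j.
|L| = 20*log₁₀(sqrt(Re²+Im²)) = -21.95 dB.
∠L = atan2(Im, Re) = -97.72°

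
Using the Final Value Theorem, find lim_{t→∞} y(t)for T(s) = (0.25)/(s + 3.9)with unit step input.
FVT: lim_{t→∞} y(t) = lim_{s→0} s*Y(s) where Y(s) = T(s)/s.
= lim_{s→0} T(s) = T(0) = num(0)/den(0) = 0.25/3.9 = 0.0641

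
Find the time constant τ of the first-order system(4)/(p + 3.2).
First-order system: τ = -1/pole. Pole = -3.2. τ = -1/(-3.2) = 0.3125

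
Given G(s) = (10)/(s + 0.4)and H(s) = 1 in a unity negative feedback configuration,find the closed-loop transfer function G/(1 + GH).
Closed-loop T = G/(1+GH).
Numerator: G_num * H_den = 10.
Denominator: G_den * H_den + G_num * H_num = (s + 0.4) + (10) = s + 10.4.
T(s) = (10)/(s + 10.4)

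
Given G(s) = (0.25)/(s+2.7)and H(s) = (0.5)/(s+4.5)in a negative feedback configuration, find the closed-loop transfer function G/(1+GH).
Closed-loop T = G/(1+GH).
Numerator: G_num * H_den = 0.25*s + 1.125.
Denominator: G_den * H_den + G_num * H_num = (s^2 + 7.2*s + 12.15) + (0.125) = s^2 + 7.2*s + 12.275.
T(s) = (0.25*s + 1.125)/(s^2 + 7.2*s + 12.275)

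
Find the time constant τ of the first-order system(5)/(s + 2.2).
First-order system: τ = -1/pole. Pole = -2.2. τ = -1/(-2.2) = 0.4545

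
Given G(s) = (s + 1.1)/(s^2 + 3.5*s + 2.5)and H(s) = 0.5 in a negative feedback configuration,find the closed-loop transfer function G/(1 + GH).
Closed-loop T = G/(1+GH).
Numerator: G_num * H_den = s + 1.1.
Denominator: G_den * H_den + G_num * H_num = (s^2 + 3.5*s + 2.5) + (0.5*s + 0.55) = s^2 + 4*s + 3.05.
T(s) = (s + 1.1)/(s^2 + 4*s + 3.05)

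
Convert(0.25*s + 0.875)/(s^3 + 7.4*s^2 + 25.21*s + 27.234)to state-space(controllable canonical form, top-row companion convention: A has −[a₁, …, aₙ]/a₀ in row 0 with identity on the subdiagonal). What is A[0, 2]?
Reachable canonical form for den = s^3 + 7.4*s^2 + 25.21*s + 27.234: top row of A = -[a₁,a₂,...,aₙ]/a₀, ones on the subdiagonal, zeros elsewhere.
A = [[-7.4, -25.21, -27.234], [1, 0, 0], [0, 1, 0]].
A[0,2] = -27.234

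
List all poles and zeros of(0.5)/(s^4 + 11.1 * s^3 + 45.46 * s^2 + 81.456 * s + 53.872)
Set denominator = 0: s^4 + 11.1*s^3 + 45.46*s^2 + 81.456*s + 53.872 = (s + 3.7)(s + 2.6)(s + 2)(s + 2.8) = 0 → Poles: -2, -2.6, -2.8, -3.7
Numerator is a nonzero constant (0.5) → Zeros: none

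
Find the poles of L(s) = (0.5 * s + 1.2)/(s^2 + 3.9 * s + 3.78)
Set denominator = 0: s^2 + 3.9*s + 3.78 = (s + 2.1)(s + 1.8) = 0 → Poles: -1.8, -2.1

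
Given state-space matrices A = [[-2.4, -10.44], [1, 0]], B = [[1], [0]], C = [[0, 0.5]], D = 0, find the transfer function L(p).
L(p) = C(pI - A)⁻¹B + D.
Characteristic polynomial det(pI - A) = p^2 + 2.4*p + 10.44.
Numerator from C·adj(pI-A)·B + D·det(pI-A) = 0.5.
L(p) = (0.5)/(p^2 + 2.4*p + 10.44)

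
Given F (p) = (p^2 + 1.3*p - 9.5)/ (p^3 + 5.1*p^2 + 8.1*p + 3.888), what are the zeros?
Set numerator = 0: p^2 + 1.3*p - 9.5 = (p + 3.8)(p - 2.5) = 0 → Zeros: -3.8, 2.5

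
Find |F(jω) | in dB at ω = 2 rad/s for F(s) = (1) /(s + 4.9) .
Substitute s = j*2: F(j2) = 0.174938 - 0.0714031j.
|F(j2)| = sqrt(Re² + Im²) = 0.1889.
20*log₁₀(0.1889) = -14.47 dB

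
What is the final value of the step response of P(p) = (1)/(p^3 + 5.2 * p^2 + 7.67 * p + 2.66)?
FVT: lim_{t→∞} y(t) = lim_{p→0} p*Y(p) where Y(p) = P(p)/p.
= lim_{p→0} P(p) = P(0) = num(0)/den(0) = 1/2.66 = 0.3759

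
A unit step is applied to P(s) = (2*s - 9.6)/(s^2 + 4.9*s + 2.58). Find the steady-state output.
FVT: lim_{t→∞} y(t) = lim_{s→0} s*Y(s) where Y(s) = P(s)/s.
= lim_{s→0} P(s) = P(0) = num(0)/den(0) = -9.6/2.58 = -3.721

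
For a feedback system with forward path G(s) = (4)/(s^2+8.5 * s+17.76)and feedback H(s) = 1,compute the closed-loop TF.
Closed-loop T = G/(1+GH).
Numerator: G_num * H_den = 4.
Denominator: G_den * H_den + G_num * H_num = (s^2 + 8.5*s + 17.76) + (4) = s^2 + 8.5*s + 21.76.
T(s) = (4)/(s^2 + 8.5*s + 21.76)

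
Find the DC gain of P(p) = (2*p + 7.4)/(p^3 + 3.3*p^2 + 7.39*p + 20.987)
DC gain = P(0) = num(0)/den(0) = 7.4/20.987 = 0.3526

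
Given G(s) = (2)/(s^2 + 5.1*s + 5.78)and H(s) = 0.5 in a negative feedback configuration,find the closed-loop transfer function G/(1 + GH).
Closed-loop T = G/(1+GH).
Numerator: G_num * H_den = 2.
Denominator: G_den * H_den + G_num * H_num = (s^2 + 5.1*s + 5.78) + (1) = s^2 + 5.1*s + 6.78.
T(s) = (2)/(s^2 + 5.1*s + 6.78)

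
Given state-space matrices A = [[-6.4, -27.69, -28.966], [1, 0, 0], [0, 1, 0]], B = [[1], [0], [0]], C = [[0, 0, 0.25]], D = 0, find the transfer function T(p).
T(p) = C(pI - A)⁻¹B + D.
Characteristic polynomial det(pI - A) = p^3 + 6.4*p^2 + 27.69*p + 28.966.
Numerator from C·adj(pI-A)·B + D·det(pI-A) = 0.25.
T(p) = (0.25)/(p^3 + 6.4*p^2 + 27.69*p + 28.966)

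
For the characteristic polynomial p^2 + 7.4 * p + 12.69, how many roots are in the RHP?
p^2 + 7.4*p + 12.69 = (p + 2.7)(p + 4.7). Poles: -2.7, -4.7. RHP poles (Re>0): 0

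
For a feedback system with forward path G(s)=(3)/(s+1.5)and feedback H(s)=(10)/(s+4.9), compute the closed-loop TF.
Closed-loop T = G/(1+GH).
Numerator: G_num * H_den = 3*s + 14.7.
Denominator: G_den * H_den + G_num * H_num = (s^2 + 6.4*s + 7.35) + (30) = s^2 + 6.4*s + 37.35.
T(s) = (3*s + 14.7)/(s^2 + 6.4*s + 37.35)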